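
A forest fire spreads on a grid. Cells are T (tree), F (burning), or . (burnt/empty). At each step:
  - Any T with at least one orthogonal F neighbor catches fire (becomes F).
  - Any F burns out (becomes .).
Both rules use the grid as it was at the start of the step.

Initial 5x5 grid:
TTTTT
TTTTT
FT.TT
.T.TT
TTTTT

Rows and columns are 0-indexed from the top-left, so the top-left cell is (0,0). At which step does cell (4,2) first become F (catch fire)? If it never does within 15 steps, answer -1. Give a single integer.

Step 1: cell (4,2)='T' (+2 fires, +1 burnt)
Step 2: cell (4,2)='T' (+3 fires, +2 burnt)
Step 3: cell (4,2)='T' (+3 fires, +3 burnt)
Step 4: cell (4,2)='F' (+4 fires, +3 burnt)
  -> target ignites at step 4
Step 5: cell (4,2)='.' (+4 fires, +4 burnt)
Step 6: cell (4,2)='.' (+4 fires, +4 burnt)
Step 7: cell (4,2)='.' (+1 fires, +4 burnt)
Step 8: cell (4,2)='.' (+0 fires, +1 burnt)
  fire out at step 8

4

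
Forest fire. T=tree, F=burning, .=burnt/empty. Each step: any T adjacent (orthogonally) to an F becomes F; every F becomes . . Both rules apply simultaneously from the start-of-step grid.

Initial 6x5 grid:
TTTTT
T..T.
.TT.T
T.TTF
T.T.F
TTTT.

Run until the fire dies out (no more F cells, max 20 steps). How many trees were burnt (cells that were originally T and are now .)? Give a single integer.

Answer: 12

Derivation:
Step 1: +2 fires, +2 burnt (F count now 2)
Step 2: +1 fires, +2 burnt (F count now 1)
Step 3: +2 fires, +1 burnt (F count now 2)
Step 4: +2 fires, +2 burnt (F count now 2)
Step 5: +2 fires, +2 burnt (F count now 2)
Step 6: +1 fires, +2 burnt (F count now 1)
Step 7: +1 fires, +1 burnt (F count now 1)
Step 8: +1 fires, +1 burnt (F count now 1)
Step 9: +0 fires, +1 burnt (F count now 0)
Fire out after step 9
Initially T: 19, now '.': 23
Total burnt (originally-T cells now '.'): 12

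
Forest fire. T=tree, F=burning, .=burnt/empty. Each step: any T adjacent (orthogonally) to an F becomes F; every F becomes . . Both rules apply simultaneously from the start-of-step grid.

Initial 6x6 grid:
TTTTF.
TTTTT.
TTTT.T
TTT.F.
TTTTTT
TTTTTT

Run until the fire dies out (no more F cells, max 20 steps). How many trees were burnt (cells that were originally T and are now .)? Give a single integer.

Answer: 28

Derivation:
Step 1: +3 fires, +2 burnt (F count now 3)
Step 2: +5 fires, +3 burnt (F count now 5)
Step 3: +6 fires, +5 burnt (F count now 6)
Step 4: +6 fires, +6 burnt (F count now 6)
Step 5: +5 fires, +6 burnt (F count now 5)
Step 6: +3 fires, +5 burnt (F count now 3)
Step 7: +0 fires, +3 burnt (F count now 0)
Fire out after step 7
Initially T: 29, now '.': 35
Total burnt (originally-T cells now '.'): 28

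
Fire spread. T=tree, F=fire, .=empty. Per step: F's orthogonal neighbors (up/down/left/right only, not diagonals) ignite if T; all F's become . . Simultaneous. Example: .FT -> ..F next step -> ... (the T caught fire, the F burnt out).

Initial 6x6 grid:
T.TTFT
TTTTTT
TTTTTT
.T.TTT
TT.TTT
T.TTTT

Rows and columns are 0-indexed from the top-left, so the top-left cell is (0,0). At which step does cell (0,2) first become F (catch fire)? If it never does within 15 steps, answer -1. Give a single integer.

Step 1: cell (0,2)='T' (+3 fires, +1 burnt)
Step 2: cell (0,2)='F' (+4 fires, +3 burnt)
  -> target ignites at step 2
Step 3: cell (0,2)='.' (+4 fires, +4 burnt)
Step 4: cell (0,2)='.' (+5 fires, +4 burnt)
Step 5: cell (0,2)='.' (+5 fires, +5 burnt)
Step 6: cell (0,2)='.' (+5 fires, +5 burnt)
Step 7: cell (0,2)='.' (+2 fires, +5 burnt)
Step 8: cell (0,2)='.' (+1 fires, +2 burnt)
Step 9: cell (0,2)='.' (+1 fires, +1 burnt)
Step 10: cell (0,2)='.' (+0 fires, +1 burnt)
  fire out at step 10

2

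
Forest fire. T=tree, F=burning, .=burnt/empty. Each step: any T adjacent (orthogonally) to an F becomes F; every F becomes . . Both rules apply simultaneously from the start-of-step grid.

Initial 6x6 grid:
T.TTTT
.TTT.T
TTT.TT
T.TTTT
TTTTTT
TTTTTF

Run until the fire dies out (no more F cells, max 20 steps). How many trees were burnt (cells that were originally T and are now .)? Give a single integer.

Step 1: +2 fires, +1 burnt (F count now 2)
Step 2: +3 fires, +2 burnt (F count now 3)
Step 3: +4 fires, +3 burnt (F count now 4)
Step 4: +5 fires, +4 burnt (F count now 5)
Step 5: +4 fires, +5 burnt (F count now 4)
Step 6: +3 fires, +4 burnt (F count now 3)
Step 7: +4 fires, +3 burnt (F count now 4)
Step 8: +4 fires, +4 burnt (F count now 4)
Step 9: +0 fires, +4 burnt (F count now 0)
Fire out after step 9
Initially T: 30, now '.': 35
Total burnt (originally-T cells now '.'): 29

Answer: 29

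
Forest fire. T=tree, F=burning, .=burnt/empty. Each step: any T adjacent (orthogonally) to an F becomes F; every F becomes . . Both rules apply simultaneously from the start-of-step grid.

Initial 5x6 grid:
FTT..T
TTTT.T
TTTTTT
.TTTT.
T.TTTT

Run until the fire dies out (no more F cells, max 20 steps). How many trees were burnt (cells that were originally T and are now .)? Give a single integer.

Answer: 22

Derivation:
Step 1: +2 fires, +1 burnt (F count now 2)
Step 2: +3 fires, +2 burnt (F count now 3)
Step 3: +2 fires, +3 burnt (F count now 2)
Step 4: +3 fires, +2 burnt (F count now 3)
Step 5: +2 fires, +3 burnt (F count now 2)
Step 6: +3 fires, +2 burnt (F count now 3)
Step 7: +3 fires, +3 burnt (F count now 3)
Step 8: +2 fires, +3 burnt (F count now 2)
Step 9: +2 fires, +2 burnt (F count now 2)
Step 10: +0 fires, +2 burnt (F count now 0)
Fire out after step 10
Initially T: 23, now '.': 29
Total burnt (originally-T cells now '.'): 22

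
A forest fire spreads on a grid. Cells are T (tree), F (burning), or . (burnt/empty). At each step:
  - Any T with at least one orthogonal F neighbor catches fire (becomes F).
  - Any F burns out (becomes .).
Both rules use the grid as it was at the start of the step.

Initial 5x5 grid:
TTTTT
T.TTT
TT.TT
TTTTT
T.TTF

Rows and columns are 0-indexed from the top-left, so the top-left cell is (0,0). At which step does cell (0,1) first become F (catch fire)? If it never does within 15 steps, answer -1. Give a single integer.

Step 1: cell (0,1)='T' (+2 fires, +1 burnt)
Step 2: cell (0,1)='T' (+3 fires, +2 burnt)
Step 3: cell (0,1)='T' (+3 fires, +3 burnt)
Step 4: cell (0,1)='T' (+3 fires, +3 burnt)
Step 5: cell (0,1)='T' (+4 fires, +3 burnt)
Step 6: cell (0,1)='T' (+3 fires, +4 burnt)
Step 7: cell (0,1)='F' (+2 fires, +3 burnt)
  -> target ignites at step 7
Step 8: cell (0,1)='.' (+1 fires, +2 burnt)
Step 9: cell (0,1)='.' (+0 fires, +1 burnt)
  fire out at step 9

7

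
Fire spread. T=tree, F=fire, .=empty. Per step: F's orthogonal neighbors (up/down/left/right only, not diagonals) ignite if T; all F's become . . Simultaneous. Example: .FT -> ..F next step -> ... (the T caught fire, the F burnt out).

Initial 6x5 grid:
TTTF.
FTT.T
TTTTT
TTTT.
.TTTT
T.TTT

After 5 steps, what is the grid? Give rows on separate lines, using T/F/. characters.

Step 1: 4 trees catch fire, 2 burn out
  FTF..
  .FT.T
  FTTTT
  TTTT.
  .TTTT
  T.TTT
Step 2: 4 trees catch fire, 4 burn out
  .F...
  ..F.T
  .FTTT
  FTTT.
  .TTTT
  T.TTT
Step 3: 2 trees catch fire, 4 burn out
  .....
  ....T
  ..FTT
  .FTT.
  .TTTT
  T.TTT
Step 4: 3 trees catch fire, 2 burn out
  .....
  ....T
  ...FT
  ..FT.
  .FTTT
  T.TTT
Step 5: 3 trees catch fire, 3 burn out
  .....
  ....T
  ....F
  ...F.
  ..FTT
  T.TTT

.....
....T
....F
...F.
..FTT
T.TTT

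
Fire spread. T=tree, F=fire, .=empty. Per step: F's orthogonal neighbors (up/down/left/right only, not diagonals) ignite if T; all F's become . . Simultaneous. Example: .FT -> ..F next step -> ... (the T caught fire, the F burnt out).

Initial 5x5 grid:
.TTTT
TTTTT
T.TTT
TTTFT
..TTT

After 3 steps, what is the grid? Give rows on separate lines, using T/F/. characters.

Step 1: 4 trees catch fire, 1 burn out
  .TTTT
  TTTTT
  T.TFT
  TTF.F
  ..TFT
Step 2: 6 trees catch fire, 4 burn out
  .TTTT
  TTTFT
  T.F.F
  TF...
  ..F.F
Step 3: 4 trees catch fire, 6 burn out
  .TTFT
  TTF.F
  T....
  F....
  .....

.TTFT
TTF.F
T....
F....
.....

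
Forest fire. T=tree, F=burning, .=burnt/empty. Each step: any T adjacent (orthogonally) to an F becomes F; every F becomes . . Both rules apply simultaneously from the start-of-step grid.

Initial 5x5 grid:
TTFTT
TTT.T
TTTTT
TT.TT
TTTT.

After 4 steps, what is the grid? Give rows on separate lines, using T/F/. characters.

Step 1: 3 trees catch fire, 1 burn out
  TF.FT
  TTF.T
  TTTTT
  TT.TT
  TTTT.
Step 2: 4 trees catch fire, 3 burn out
  F...F
  TF..T
  TTFTT
  TT.TT
  TTTT.
Step 3: 4 trees catch fire, 4 burn out
  .....
  F...F
  TF.FT
  TT.TT
  TTTT.
Step 4: 4 trees catch fire, 4 burn out
  .....
  .....
  F...F
  TF.FT
  TTTT.

.....
.....
F...F
TF.FT
TTTT.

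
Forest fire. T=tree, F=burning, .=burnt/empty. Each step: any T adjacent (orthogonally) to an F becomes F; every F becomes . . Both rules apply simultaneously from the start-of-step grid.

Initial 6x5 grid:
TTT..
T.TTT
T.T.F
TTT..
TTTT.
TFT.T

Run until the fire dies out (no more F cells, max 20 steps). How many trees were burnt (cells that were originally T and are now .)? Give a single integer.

Answer: 18

Derivation:
Step 1: +4 fires, +2 burnt (F count now 4)
Step 2: +4 fires, +4 burnt (F count now 4)
Step 3: +4 fires, +4 burnt (F count now 4)
Step 4: +3 fires, +4 burnt (F count now 3)
Step 5: +2 fires, +3 burnt (F count now 2)
Step 6: +1 fires, +2 burnt (F count now 1)
Step 7: +0 fires, +1 burnt (F count now 0)
Fire out after step 7
Initially T: 19, now '.': 29
Total burnt (originally-T cells now '.'): 18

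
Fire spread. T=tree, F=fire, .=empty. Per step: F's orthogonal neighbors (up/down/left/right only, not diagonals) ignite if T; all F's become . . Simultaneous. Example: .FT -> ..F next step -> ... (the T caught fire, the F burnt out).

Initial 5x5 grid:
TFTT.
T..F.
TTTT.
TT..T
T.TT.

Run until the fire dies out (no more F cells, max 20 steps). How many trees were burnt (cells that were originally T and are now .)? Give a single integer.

Answer: 11

Derivation:
Step 1: +4 fires, +2 burnt (F count now 4)
Step 2: +2 fires, +4 burnt (F count now 2)
Step 3: +2 fires, +2 burnt (F count now 2)
Step 4: +2 fires, +2 burnt (F count now 2)
Step 5: +1 fires, +2 burnt (F count now 1)
Step 6: +0 fires, +1 burnt (F count now 0)
Fire out after step 6
Initially T: 14, now '.': 22
Total burnt (originally-T cells now '.'): 11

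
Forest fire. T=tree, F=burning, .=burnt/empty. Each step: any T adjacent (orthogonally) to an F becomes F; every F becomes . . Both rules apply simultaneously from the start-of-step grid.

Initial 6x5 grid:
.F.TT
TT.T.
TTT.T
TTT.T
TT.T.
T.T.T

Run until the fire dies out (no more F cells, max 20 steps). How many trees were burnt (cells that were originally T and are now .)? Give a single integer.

Step 1: +1 fires, +1 burnt (F count now 1)
Step 2: +2 fires, +1 burnt (F count now 2)
Step 3: +3 fires, +2 burnt (F count now 3)
Step 4: +3 fires, +3 burnt (F count now 3)
Step 5: +1 fires, +3 burnt (F count now 1)
Step 6: +1 fires, +1 burnt (F count now 1)
Step 7: +0 fires, +1 burnt (F count now 0)
Fire out after step 7
Initially T: 19, now '.': 22
Total burnt (originally-T cells now '.'): 11

Answer: 11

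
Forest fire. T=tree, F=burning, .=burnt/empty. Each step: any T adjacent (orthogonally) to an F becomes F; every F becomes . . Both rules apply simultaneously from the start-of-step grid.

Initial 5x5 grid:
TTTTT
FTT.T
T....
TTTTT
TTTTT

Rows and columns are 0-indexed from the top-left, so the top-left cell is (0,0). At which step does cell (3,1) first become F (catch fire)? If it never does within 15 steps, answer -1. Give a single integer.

Step 1: cell (3,1)='T' (+3 fires, +1 burnt)
Step 2: cell (3,1)='T' (+3 fires, +3 burnt)
Step 3: cell (3,1)='F' (+3 fires, +3 burnt)
  -> target ignites at step 3
Step 4: cell (3,1)='.' (+3 fires, +3 burnt)
Step 5: cell (3,1)='.' (+3 fires, +3 burnt)
Step 6: cell (3,1)='.' (+3 fires, +3 burnt)
Step 7: cell (3,1)='.' (+1 fires, +3 burnt)
Step 8: cell (3,1)='.' (+0 fires, +1 burnt)
  fire out at step 8

3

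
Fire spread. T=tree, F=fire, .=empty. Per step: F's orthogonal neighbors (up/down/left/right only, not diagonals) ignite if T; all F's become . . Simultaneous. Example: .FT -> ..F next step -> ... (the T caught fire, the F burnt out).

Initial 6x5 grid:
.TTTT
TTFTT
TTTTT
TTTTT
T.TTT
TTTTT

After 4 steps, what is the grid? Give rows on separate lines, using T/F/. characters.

Step 1: 4 trees catch fire, 1 burn out
  .TFTT
  TF.FT
  TTFTT
  TTTTT
  T.TTT
  TTTTT
Step 2: 7 trees catch fire, 4 burn out
  .F.FT
  F...F
  TF.FT
  TTFTT
  T.TTT
  TTTTT
Step 3: 6 trees catch fire, 7 burn out
  ....F
  .....
  F...F
  TF.FT
  T.FTT
  TTTTT
Step 4: 4 trees catch fire, 6 burn out
  .....
  .....
  .....
  F...F
  T..FT
  TTFTT

.....
.....
.....
F...F
T..FT
TTFTT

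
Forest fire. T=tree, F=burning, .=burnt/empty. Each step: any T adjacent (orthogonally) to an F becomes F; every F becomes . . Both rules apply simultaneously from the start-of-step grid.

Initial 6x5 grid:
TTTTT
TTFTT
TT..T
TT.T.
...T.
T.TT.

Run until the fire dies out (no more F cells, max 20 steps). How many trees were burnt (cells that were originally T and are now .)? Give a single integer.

Answer: 14

Derivation:
Step 1: +3 fires, +1 burnt (F count now 3)
Step 2: +5 fires, +3 burnt (F count now 5)
Step 3: +5 fires, +5 burnt (F count now 5)
Step 4: +1 fires, +5 burnt (F count now 1)
Step 5: +0 fires, +1 burnt (F count now 0)
Fire out after step 5
Initially T: 19, now '.': 25
Total burnt (originally-T cells now '.'): 14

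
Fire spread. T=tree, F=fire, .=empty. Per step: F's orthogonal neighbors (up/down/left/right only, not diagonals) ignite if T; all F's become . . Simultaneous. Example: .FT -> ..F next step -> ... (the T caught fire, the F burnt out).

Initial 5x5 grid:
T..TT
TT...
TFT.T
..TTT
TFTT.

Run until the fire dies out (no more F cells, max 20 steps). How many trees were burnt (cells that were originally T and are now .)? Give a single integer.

Step 1: +5 fires, +2 burnt (F count now 5)
Step 2: +3 fires, +5 burnt (F count now 3)
Step 3: +2 fires, +3 burnt (F count now 2)
Step 4: +1 fires, +2 burnt (F count now 1)
Step 5: +1 fires, +1 burnt (F count now 1)
Step 6: +0 fires, +1 burnt (F count now 0)
Fire out after step 6
Initially T: 14, now '.': 23
Total burnt (originally-T cells now '.'): 12

Answer: 12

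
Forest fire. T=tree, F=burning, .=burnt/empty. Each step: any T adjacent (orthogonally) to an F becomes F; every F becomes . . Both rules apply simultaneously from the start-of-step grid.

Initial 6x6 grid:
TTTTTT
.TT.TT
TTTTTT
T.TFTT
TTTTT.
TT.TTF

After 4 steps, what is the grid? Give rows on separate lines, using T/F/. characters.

Step 1: 5 trees catch fire, 2 burn out
  TTTTTT
  .TT.TT
  TTTFTT
  T.F.FT
  TTTFT.
  TT.TF.
Step 2: 6 trees catch fire, 5 burn out
  TTTTTT
  .TT.TT
  TTF.FT
  T....F
  TTF.F.
  TT.F..
Step 3: 5 trees catch fire, 6 burn out
  TTTTTT
  .TF.FT
  TF...F
  T.....
  TF....
  TT....
Step 4: 7 trees catch fire, 5 burn out
  TTFTFT
  .F...F
  F.....
  T.....
  F.....
  TF....

TTFTFT
.F...F
F.....
T.....
F.....
TF....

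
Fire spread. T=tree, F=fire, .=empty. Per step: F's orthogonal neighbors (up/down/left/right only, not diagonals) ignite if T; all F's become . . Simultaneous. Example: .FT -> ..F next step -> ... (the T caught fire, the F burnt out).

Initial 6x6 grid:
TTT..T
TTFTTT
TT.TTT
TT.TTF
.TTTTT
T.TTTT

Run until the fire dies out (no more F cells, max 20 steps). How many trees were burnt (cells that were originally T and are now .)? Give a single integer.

Step 1: +6 fires, +2 burnt (F count now 6)
Step 2: +10 fires, +6 burnt (F count now 10)
Step 3: +6 fires, +10 burnt (F count now 6)
Step 4: +4 fires, +6 burnt (F count now 4)
Step 5: +1 fires, +4 burnt (F count now 1)
Step 6: +0 fires, +1 burnt (F count now 0)
Fire out after step 6
Initially T: 28, now '.': 35
Total burnt (originally-T cells now '.'): 27

Answer: 27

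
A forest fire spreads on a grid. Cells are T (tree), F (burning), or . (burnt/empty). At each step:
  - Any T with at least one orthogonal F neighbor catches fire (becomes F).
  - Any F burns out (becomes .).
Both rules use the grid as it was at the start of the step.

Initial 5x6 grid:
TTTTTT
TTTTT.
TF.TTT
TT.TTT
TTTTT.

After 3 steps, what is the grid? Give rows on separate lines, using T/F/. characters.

Step 1: 3 trees catch fire, 1 burn out
  TTTTTT
  TFTTT.
  F..TTT
  TF.TTT
  TTTTT.
Step 2: 5 trees catch fire, 3 burn out
  TFTTTT
  F.FTT.
  ...TTT
  F..TTT
  TFTTT.
Step 3: 5 trees catch fire, 5 burn out
  F.FTTT
  ...FT.
  ...TTT
  ...TTT
  F.FTT.

F.FTTT
...FT.
...TTT
...TTT
F.FTT.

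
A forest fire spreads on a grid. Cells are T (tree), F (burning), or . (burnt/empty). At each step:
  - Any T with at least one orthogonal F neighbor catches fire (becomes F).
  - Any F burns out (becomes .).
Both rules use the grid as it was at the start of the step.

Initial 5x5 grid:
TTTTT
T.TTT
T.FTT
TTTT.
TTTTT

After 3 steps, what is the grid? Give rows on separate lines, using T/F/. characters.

Step 1: 3 trees catch fire, 1 burn out
  TTTTT
  T.FTT
  T..FT
  TTFT.
  TTTTT
Step 2: 6 trees catch fire, 3 burn out
  TTFTT
  T..FT
  T...F
  TF.F.
  TTFTT
Step 3: 6 trees catch fire, 6 burn out
  TF.FT
  T...F
  T....
  F....
  TF.FT

TF.FT
T...F
T....
F....
TF.FT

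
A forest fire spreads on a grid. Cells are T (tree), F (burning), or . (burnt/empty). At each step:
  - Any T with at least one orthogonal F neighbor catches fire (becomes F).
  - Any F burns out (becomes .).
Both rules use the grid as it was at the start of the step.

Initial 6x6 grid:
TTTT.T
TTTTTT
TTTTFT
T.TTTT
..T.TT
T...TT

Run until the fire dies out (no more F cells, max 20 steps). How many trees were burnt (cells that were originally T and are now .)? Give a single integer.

Answer: 26

Derivation:
Step 1: +4 fires, +1 burnt (F count now 4)
Step 2: +6 fires, +4 burnt (F count now 6)
Step 3: +7 fires, +6 burnt (F count now 7)
Step 4: +5 fires, +7 burnt (F count now 5)
Step 5: +3 fires, +5 burnt (F count now 3)
Step 6: +1 fires, +3 burnt (F count now 1)
Step 7: +0 fires, +1 burnt (F count now 0)
Fire out after step 7
Initially T: 27, now '.': 35
Total burnt (originally-T cells now '.'): 26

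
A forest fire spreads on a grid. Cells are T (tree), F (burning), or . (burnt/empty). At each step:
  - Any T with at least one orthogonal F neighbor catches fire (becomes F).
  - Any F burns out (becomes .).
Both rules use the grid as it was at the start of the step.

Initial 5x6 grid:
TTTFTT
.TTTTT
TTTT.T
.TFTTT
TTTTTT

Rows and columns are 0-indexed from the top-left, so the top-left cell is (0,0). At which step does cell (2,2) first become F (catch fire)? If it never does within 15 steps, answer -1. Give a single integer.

Step 1: cell (2,2)='F' (+7 fires, +2 burnt)
  -> target ignites at step 1
Step 2: cell (2,2)='.' (+9 fires, +7 burnt)
Step 3: cell (2,2)='.' (+7 fires, +9 burnt)
Step 4: cell (2,2)='.' (+2 fires, +7 burnt)
Step 5: cell (2,2)='.' (+0 fires, +2 burnt)
  fire out at step 5

1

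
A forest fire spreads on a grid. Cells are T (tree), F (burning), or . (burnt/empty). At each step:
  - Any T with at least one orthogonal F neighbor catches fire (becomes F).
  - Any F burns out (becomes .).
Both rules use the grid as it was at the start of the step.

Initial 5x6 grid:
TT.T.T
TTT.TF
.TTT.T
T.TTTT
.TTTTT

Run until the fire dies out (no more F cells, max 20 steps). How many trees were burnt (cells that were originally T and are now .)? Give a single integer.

Step 1: +3 fires, +1 burnt (F count now 3)
Step 2: +1 fires, +3 burnt (F count now 1)
Step 3: +2 fires, +1 burnt (F count now 2)
Step 4: +2 fires, +2 burnt (F count now 2)
Step 5: +3 fires, +2 burnt (F count now 3)
Step 6: +2 fires, +3 burnt (F count now 2)
Step 7: +3 fires, +2 burnt (F count now 3)
Step 8: +1 fires, +3 burnt (F count now 1)
Step 9: +2 fires, +1 burnt (F count now 2)
Step 10: +1 fires, +2 burnt (F count now 1)
Step 11: +0 fires, +1 burnt (F count now 0)
Fire out after step 11
Initially T: 22, now '.': 28
Total burnt (originally-T cells now '.'): 20

Answer: 20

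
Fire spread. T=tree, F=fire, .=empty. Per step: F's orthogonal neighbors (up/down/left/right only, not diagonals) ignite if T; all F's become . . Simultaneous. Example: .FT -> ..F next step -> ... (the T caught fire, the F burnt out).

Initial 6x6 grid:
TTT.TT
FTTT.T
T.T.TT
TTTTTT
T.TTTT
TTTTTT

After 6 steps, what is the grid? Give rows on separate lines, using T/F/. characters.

Step 1: 3 trees catch fire, 1 burn out
  FTT.TT
  .FTT.T
  F.T.TT
  TTTTTT
  T.TTTT
  TTTTTT
Step 2: 3 trees catch fire, 3 burn out
  .FT.TT
  ..FT.T
  ..T.TT
  FTTTTT
  T.TTTT
  TTTTTT
Step 3: 5 trees catch fire, 3 burn out
  ..F.TT
  ...F.T
  ..F.TT
  .FTTTT
  F.TTTT
  TTTTTT
Step 4: 2 trees catch fire, 5 burn out
  ....TT
  .....T
  ....TT
  ..FTTT
  ..TTTT
  FTTTTT
Step 5: 3 trees catch fire, 2 burn out
  ....TT
  .....T
  ....TT
  ...FTT
  ..FTTT
  .FTTTT
Step 6: 3 trees catch fire, 3 burn out
  ....TT
  .....T
  ....TT
  ....FT
  ...FTT
  ..FTTT

....TT
.....T
....TT
....FT
...FTT
..FTTT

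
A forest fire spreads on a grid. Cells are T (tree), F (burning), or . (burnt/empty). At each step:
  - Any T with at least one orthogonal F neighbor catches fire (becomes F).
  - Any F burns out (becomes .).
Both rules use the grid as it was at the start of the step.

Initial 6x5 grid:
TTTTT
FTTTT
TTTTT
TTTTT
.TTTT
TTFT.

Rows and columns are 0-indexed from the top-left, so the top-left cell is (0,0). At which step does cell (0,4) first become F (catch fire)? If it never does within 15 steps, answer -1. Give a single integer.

Step 1: cell (0,4)='T' (+6 fires, +2 burnt)
Step 2: cell (0,4)='T' (+8 fires, +6 burnt)
Step 3: cell (0,4)='T' (+6 fires, +8 burnt)
Step 4: cell (0,4)='T' (+4 fires, +6 burnt)
Step 5: cell (0,4)='F' (+2 fires, +4 burnt)
  -> target ignites at step 5
Step 6: cell (0,4)='.' (+0 fires, +2 burnt)
  fire out at step 6

5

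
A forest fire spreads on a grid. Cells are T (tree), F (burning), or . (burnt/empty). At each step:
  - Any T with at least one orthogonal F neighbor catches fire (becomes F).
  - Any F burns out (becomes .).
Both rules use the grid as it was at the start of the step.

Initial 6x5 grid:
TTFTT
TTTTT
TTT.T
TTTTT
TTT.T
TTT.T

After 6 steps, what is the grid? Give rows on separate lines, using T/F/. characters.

Step 1: 3 trees catch fire, 1 burn out
  TF.FT
  TTFTT
  TTT.T
  TTTTT
  TTT.T
  TTT.T
Step 2: 5 trees catch fire, 3 burn out
  F...F
  TF.FT
  TTF.T
  TTTTT
  TTT.T
  TTT.T
Step 3: 4 trees catch fire, 5 burn out
  .....
  F...F
  TF..T
  TTFTT
  TTT.T
  TTT.T
Step 4: 5 trees catch fire, 4 burn out
  .....
  .....
  F...F
  TF.FT
  TTF.T
  TTT.T
Step 5: 4 trees catch fire, 5 burn out
  .....
  .....
  .....
  F...F
  TF..T
  TTF.T
Step 6: 3 trees catch fire, 4 burn out
  .....
  .....
  .....
  .....
  F...F
  TF..T

.....
.....
.....
.....
F...F
TF..T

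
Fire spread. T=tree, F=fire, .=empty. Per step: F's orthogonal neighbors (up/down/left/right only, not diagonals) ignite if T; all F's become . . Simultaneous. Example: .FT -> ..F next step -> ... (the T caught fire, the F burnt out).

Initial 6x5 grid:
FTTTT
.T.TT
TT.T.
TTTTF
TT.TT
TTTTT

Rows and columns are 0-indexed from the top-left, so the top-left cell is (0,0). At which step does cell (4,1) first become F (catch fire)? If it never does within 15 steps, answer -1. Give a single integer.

Step 1: cell (4,1)='T' (+3 fires, +2 burnt)
Step 2: cell (4,1)='T' (+6 fires, +3 burnt)
Step 3: cell (4,1)='T' (+5 fires, +6 burnt)
Step 4: cell (4,1)='F' (+6 fires, +5 burnt)
  -> target ignites at step 4
Step 5: cell (4,1)='.' (+2 fires, +6 burnt)
Step 6: cell (4,1)='.' (+1 fires, +2 burnt)
Step 7: cell (4,1)='.' (+0 fires, +1 burnt)
  fire out at step 7

4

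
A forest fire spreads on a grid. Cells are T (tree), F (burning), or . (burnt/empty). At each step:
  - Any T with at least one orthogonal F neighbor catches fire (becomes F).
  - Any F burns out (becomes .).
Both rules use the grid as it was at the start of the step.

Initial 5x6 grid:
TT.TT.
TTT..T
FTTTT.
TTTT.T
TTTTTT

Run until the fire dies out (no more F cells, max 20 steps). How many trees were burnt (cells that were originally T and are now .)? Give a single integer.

Step 1: +3 fires, +1 burnt (F count now 3)
Step 2: +5 fires, +3 burnt (F count now 5)
Step 3: +5 fires, +5 burnt (F count now 5)
Step 4: +3 fires, +5 burnt (F count now 3)
Step 5: +1 fires, +3 burnt (F count now 1)
Step 6: +1 fires, +1 burnt (F count now 1)
Step 7: +1 fires, +1 burnt (F count now 1)
Step 8: +1 fires, +1 burnt (F count now 1)
Step 9: +0 fires, +1 burnt (F count now 0)
Fire out after step 9
Initially T: 23, now '.': 27
Total burnt (originally-T cells now '.'): 20

Answer: 20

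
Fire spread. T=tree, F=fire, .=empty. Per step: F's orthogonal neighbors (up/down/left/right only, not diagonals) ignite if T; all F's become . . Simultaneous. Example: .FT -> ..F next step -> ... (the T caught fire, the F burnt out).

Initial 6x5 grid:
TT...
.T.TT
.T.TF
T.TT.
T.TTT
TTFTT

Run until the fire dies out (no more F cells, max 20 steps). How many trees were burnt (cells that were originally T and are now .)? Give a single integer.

Answer: 14

Derivation:
Step 1: +5 fires, +2 burnt (F count now 5)
Step 2: +6 fires, +5 burnt (F count now 6)
Step 3: +2 fires, +6 burnt (F count now 2)
Step 4: +1 fires, +2 burnt (F count now 1)
Step 5: +0 fires, +1 burnt (F count now 0)
Fire out after step 5
Initially T: 18, now '.': 26
Total burnt (originally-T cells now '.'): 14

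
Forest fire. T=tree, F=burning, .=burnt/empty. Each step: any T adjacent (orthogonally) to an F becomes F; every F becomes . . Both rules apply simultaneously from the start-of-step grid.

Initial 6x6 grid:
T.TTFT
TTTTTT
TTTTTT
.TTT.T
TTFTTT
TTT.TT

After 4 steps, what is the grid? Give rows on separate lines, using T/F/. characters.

Step 1: 7 trees catch fire, 2 burn out
  T.TF.F
  TTTTFT
  TTTTTT
  .TFT.T
  TF.FTT
  TTF.TT
Step 2: 10 trees catch fire, 7 burn out
  T.F...
  TTTF.F
  TTFTFT
  .F.F.T
  F...FT
  TF..TT
Step 3: 7 trees catch fire, 10 burn out
  T.....
  TTF...
  TF.F.F
  .....T
  .....F
  F...FT
Step 4: 4 trees catch fire, 7 burn out
  T.....
  TF....
  F.....
  .....F
  ......
  .....F

T.....
TF....
F.....
.....F
......
.....F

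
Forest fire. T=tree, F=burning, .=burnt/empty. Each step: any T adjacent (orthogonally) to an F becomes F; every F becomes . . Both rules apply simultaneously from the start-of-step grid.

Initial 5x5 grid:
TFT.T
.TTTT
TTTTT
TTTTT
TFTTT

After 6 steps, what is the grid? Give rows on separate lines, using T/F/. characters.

Step 1: 6 trees catch fire, 2 burn out
  F.F.T
  .FTTT
  TTTTT
  TFTTT
  F.FTT
Step 2: 5 trees catch fire, 6 burn out
  ....T
  ..FTT
  TFTTT
  F.FTT
  ...FT
Step 3: 5 trees catch fire, 5 burn out
  ....T
  ...FT
  F.FTT
  ...FT
  ....F
Step 4: 3 trees catch fire, 5 burn out
  ....T
  ....F
  ...FT
  ....F
  .....
Step 5: 2 trees catch fire, 3 burn out
  ....F
  .....
  ....F
  .....
  .....
Step 6: 0 trees catch fire, 2 burn out
  .....
  .....
  .....
  .....
  .....

.....
.....
.....
.....
.....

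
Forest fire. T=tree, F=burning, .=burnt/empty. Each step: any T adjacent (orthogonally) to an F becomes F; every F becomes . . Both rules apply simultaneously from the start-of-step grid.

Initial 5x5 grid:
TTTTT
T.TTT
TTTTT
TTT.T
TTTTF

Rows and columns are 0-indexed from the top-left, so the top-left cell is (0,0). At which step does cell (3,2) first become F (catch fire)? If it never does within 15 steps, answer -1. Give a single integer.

Step 1: cell (3,2)='T' (+2 fires, +1 burnt)
Step 2: cell (3,2)='T' (+2 fires, +2 burnt)
Step 3: cell (3,2)='F' (+4 fires, +2 burnt)
  -> target ignites at step 3
Step 4: cell (3,2)='.' (+5 fires, +4 burnt)
Step 5: cell (3,2)='.' (+4 fires, +5 burnt)
Step 6: cell (3,2)='.' (+2 fires, +4 burnt)
Step 7: cell (3,2)='.' (+2 fires, +2 burnt)
Step 8: cell (3,2)='.' (+1 fires, +2 burnt)
Step 9: cell (3,2)='.' (+0 fires, +1 burnt)
  fire out at step 9

3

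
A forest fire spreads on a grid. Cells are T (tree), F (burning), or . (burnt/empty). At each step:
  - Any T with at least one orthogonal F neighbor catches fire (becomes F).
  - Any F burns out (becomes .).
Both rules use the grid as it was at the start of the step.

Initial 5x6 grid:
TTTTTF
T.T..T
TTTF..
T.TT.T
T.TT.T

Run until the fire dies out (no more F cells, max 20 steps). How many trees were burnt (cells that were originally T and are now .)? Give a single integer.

Answer: 17

Derivation:
Step 1: +4 fires, +2 burnt (F count now 4)
Step 2: +5 fires, +4 burnt (F count now 5)
Step 3: +3 fires, +5 burnt (F count now 3)
Step 4: +3 fires, +3 burnt (F count now 3)
Step 5: +2 fires, +3 burnt (F count now 2)
Step 6: +0 fires, +2 burnt (F count now 0)
Fire out after step 6
Initially T: 19, now '.': 28
Total burnt (originally-T cells now '.'): 17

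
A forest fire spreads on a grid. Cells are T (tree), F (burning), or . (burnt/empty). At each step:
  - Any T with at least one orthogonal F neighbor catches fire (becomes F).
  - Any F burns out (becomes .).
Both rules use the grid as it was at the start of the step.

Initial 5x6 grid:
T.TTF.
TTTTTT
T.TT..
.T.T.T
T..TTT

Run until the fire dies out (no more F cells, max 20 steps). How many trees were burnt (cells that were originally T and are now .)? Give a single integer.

Step 1: +2 fires, +1 burnt (F count now 2)
Step 2: +3 fires, +2 burnt (F count now 3)
Step 3: +2 fires, +3 burnt (F count now 2)
Step 4: +3 fires, +2 burnt (F count now 3)
Step 5: +2 fires, +3 burnt (F count now 2)
Step 6: +3 fires, +2 burnt (F count now 3)
Step 7: +1 fires, +3 burnt (F count now 1)
Step 8: +1 fires, +1 burnt (F count now 1)
Step 9: +0 fires, +1 burnt (F count now 0)
Fire out after step 9
Initially T: 19, now '.': 28
Total burnt (originally-T cells now '.'): 17

Answer: 17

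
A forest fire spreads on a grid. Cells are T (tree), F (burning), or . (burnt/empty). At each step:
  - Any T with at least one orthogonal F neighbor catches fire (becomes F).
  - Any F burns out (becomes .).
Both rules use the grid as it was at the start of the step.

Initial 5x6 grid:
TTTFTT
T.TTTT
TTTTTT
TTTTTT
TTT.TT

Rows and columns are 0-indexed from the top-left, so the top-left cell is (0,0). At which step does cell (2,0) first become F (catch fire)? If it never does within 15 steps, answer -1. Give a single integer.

Step 1: cell (2,0)='T' (+3 fires, +1 burnt)
Step 2: cell (2,0)='T' (+5 fires, +3 burnt)
Step 3: cell (2,0)='T' (+5 fires, +5 burnt)
Step 4: cell (2,0)='T' (+5 fires, +5 burnt)
Step 5: cell (2,0)='F' (+5 fires, +5 burnt)
  -> target ignites at step 5
Step 6: cell (2,0)='.' (+3 fires, +5 burnt)
Step 7: cell (2,0)='.' (+1 fires, +3 burnt)
Step 8: cell (2,0)='.' (+0 fires, +1 burnt)
  fire out at step 8

5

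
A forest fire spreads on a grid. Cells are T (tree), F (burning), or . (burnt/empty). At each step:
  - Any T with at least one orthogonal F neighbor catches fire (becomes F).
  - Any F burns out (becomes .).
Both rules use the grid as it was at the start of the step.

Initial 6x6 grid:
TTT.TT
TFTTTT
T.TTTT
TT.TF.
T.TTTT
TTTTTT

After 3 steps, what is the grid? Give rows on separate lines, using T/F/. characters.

Step 1: 6 trees catch fire, 2 burn out
  TFT.TT
  F.FTTT
  T.TTFT
  TT.F..
  T.TTFT
  TTTTTT
Step 2: 11 trees catch fire, 6 burn out
  F.F.TT
  ...FFT
  F.FF.F
  TT....
  T.TF.F
  TTTTFT
Step 3: 6 trees catch fire, 11 burn out
  ....FT
  .....F
  ......
  FT....
  T.F...
  TTTF.F

....FT
.....F
......
FT....
T.F...
TTTF.F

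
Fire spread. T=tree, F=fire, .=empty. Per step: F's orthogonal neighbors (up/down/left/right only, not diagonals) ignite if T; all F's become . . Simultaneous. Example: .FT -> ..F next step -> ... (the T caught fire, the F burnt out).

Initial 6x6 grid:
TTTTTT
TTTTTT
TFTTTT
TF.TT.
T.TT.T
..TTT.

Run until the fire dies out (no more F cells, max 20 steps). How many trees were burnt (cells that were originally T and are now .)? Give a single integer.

Answer: 26

Derivation:
Step 1: +4 fires, +2 burnt (F count now 4)
Step 2: +5 fires, +4 burnt (F count now 5)
Step 3: +5 fires, +5 burnt (F count now 5)
Step 4: +5 fires, +5 burnt (F count now 5)
Step 5: +4 fires, +5 burnt (F count now 4)
Step 6: +3 fires, +4 burnt (F count now 3)
Step 7: +0 fires, +3 burnt (F count now 0)
Fire out after step 7
Initially T: 27, now '.': 35
Total burnt (originally-T cells now '.'): 26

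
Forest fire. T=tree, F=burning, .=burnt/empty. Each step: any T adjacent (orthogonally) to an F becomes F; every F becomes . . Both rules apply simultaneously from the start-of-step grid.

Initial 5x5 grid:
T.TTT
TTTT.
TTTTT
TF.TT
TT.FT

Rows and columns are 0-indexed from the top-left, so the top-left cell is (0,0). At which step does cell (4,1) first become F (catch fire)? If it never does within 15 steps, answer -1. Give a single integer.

Step 1: cell (4,1)='F' (+5 fires, +2 burnt)
  -> target ignites at step 1
Step 2: cell (4,1)='.' (+6 fires, +5 burnt)
Step 3: cell (4,1)='.' (+4 fires, +6 burnt)
Step 4: cell (4,1)='.' (+3 fires, +4 burnt)
Step 5: cell (4,1)='.' (+1 fires, +3 burnt)
Step 6: cell (4,1)='.' (+0 fires, +1 burnt)
  fire out at step 6

1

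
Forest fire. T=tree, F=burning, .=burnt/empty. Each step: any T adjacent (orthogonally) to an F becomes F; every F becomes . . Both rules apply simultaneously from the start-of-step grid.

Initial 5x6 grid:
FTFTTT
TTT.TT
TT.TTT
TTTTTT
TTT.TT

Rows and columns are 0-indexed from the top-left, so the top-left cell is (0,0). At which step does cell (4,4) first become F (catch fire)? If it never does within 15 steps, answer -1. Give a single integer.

Step 1: cell (4,4)='T' (+4 fires, +2 burnt)
Step 2: cell (4,4)='T' (+3 fires, +4 burnt)
Step 3: cell (4,4)='T' (+4 fires, +3 burnt)
Step 4: cell (4,4)='T' (+4 fires, +4 burnt)
Step 5: cell (4,4)='T' (+5 fires, +4 burnt)
Step 6: cell (4,4)='F' (+4 fires, +5 burnt)
  -> target ignites at step 6
Step 7: cell (4,4)='.' (+1 fires, +4 burnt)
Step 8: cell (4,4)='.' (+0 fires, +1 burnt)
  fire out at step 8

6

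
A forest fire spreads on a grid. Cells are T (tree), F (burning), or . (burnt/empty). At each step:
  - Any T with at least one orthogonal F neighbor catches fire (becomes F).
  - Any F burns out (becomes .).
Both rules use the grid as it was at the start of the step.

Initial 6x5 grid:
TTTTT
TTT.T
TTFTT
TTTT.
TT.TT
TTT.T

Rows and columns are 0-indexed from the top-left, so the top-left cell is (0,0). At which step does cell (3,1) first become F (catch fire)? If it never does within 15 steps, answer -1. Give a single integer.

Step 1: cell (3,1)='T' (+4 fires, +1 burnt)
Step 2: cell (3,1)='F' (+6 fires, +4 burnt)
  -> target ignites at step 2
Step 3: cell (3,1)='.' (+7 fires, +6 burnt)
Step 4: cell (3,1)='.' (+5 fires, +7 burnt)
Step 5: cell (3,1)='.' (+3 fires, +5 burnt)
Step 6: cell (3,1)='.' (+0 fires, +3 burnt)
  fire out at step 6

2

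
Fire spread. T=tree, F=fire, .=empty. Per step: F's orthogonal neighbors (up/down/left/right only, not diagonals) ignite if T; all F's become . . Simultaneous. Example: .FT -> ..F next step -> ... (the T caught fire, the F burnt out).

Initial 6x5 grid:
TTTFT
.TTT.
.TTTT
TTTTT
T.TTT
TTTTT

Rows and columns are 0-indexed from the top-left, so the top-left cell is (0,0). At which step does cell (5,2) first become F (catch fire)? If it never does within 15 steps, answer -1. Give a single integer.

Step 1: cell (5,2)='T' (+3 fires, +1 burnt)
Step 2: cell (5,2)='T' (+3 fires, +3 burnt)
Step 3: cell (5,2)='T' (+5 fires, +3 burnt)
Step 4: cell (5,2)='T' (+4 fires, +5 burnt)
Step 5: cell (5,2)='T' (+4 fires, +4 burnt)
Step 6: cell (5,2)='F' (+3 fires, +4 burnt)
  -> target ignites at step 6
Step 7: cell (5,2)='.' (+2 fires, +3 burnt)
Step 8: cell (5,2)='.' (+1 fires, +2 burnt)
Step 9: cell (5,2)='.' (+0 fires, +1 burnt)
  fire out at step 9

6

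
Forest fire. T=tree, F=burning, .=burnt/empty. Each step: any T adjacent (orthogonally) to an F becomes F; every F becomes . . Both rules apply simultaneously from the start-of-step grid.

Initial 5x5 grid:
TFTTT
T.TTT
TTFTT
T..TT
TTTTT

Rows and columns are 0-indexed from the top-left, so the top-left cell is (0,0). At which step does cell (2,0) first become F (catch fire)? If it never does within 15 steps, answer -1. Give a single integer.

Step 1: cell (2,0)='T' (+5 fires, +2 burnt)
Step 2: cell (2,0)='F' (+6 fires, +5 burnt)
  -> target ignites at step 2
Step 3: cell (2,0)='.' (+5 fires, +6 burnt)
Step 4: cell (2,0)='.' (+3 fires, +5 burnt)
Step 5: cell (2,0)='.' (+1 fires, +3 burnt)
Step 6: cell (2,0)='.' (+0 fires, +1 burnt)
  fire out at step 6

2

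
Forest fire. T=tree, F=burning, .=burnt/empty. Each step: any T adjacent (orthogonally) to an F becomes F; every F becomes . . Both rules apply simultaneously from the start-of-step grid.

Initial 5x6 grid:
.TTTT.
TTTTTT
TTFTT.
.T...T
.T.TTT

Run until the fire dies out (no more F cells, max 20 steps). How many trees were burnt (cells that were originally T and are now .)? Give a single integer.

Answer: 16

Derivation:
Step 1: +3 fires, +1 burnt (F count now 3)
Step 2: +6 fires, +3 burnt (F count now 6)
Step 3: +5 fires, +6 burnt (F count now 5)
Step 4: +2 fires, +5 burnt (F count now 2)
Step 5: +0 fires, +2 burnt (F count now 0)
Fire out after step 5
Initially T: 20, now '.': 26
Total burnt (originally-T cells now '.'): 16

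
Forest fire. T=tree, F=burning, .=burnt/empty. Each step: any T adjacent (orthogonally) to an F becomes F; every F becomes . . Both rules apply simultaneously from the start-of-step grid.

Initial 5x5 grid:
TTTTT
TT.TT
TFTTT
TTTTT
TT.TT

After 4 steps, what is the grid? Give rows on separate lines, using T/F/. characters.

Step 1: 4 trees catch fire, 1 burn out
  TTTTT
  TF.TT
  F.FTT
  TFTTT
  TT.TT
Step 2: 6 trees catch fire, 4 burn out
  TFTTT
  F..TT
  ...FT
  F.FTT
  TF.TT
Step 3: 6 trees catch fire, 6 burn out
  F.FTT
  ...FT
  ....F
  ...FT
  F..TT
Step 4: 4 trees catch fire, 6 burn out
  ...FT
  ....F
  .....
  ....F
  ...FT

...FT
....F
.....
....F
...FT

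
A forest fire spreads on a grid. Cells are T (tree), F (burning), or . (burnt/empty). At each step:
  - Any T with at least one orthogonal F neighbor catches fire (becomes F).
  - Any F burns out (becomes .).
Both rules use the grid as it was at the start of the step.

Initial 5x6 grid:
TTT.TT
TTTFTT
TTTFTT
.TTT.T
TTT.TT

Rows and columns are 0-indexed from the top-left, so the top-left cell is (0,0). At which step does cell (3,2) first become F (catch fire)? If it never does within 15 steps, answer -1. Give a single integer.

Step 1: cell (3,2)='T' (+5 fires, +2 burnt)
Step 2: cell (3,2)='F' (+7 fires, +5 burnt)
  -> target ignites at step 2
Step 3: cell (3,2)='.' (+7 fires, +7 burnt)
Step 4: cell (3,2)='.' (+3 fires, +7 burnt)
Step 5: cell (3,2)='.' (+2 fires, +3 burnt)
Step 6: cell (3,2)='.' (+0 fires, +2 burnt)
  fire out at step 6

2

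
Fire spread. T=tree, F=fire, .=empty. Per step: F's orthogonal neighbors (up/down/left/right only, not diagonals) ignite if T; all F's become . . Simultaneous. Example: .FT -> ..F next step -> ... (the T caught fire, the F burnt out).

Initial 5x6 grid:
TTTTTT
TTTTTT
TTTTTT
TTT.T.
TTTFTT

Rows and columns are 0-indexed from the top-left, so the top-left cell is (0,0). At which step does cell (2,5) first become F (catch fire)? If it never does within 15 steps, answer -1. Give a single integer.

Step 1: cell (2,5)='T' (+2 fires, +1 burnt)
Step 2: cell (2,5)='T' (+4 fires, +2 burnt)
Step 3: cell (2,5)='T' (+4 fires, +4 burnt)
Step 4: cell (2,5)='F' (+6 fires, +4 burnt)
  -> target ignites at step 4
Step 5: cell (2,5)='.' (+6 fires, +6 burnt)
Step 6: cell (2,5)='.' (+4 fires, +6 burnt)
Step 7: cell (2,5)='.' (+1 fires, +4 burnt)
Step 8: cell (2,5)='.' (+0 fires, +1 burnt)
  fire out at step 8

4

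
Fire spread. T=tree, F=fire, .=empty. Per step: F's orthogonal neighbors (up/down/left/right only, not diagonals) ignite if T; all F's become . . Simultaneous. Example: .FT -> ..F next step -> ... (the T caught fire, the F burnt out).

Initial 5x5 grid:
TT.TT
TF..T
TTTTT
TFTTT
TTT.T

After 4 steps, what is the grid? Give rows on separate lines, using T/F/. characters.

Step 1: 6 trees catch fire, 2 burn out
  TF.TT
  F...T
  TFTTT
  F.FTT
  TFT.T
Step 2: 6 trees catch fire, 6 burn out
  F..TT
  ....T
  F.FTT
  ...FT
  F.F.T
Step 3: 2 trees catch fire, 6 burn out
  ...TT
  ....T
  ...FT
  ....F
  ....T
Step 4: 2 trees catch fire, 2 burn out
  ...TT
  ....T
  ....F
  .....
  ....F

...TT
....T
....F
.....
....F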